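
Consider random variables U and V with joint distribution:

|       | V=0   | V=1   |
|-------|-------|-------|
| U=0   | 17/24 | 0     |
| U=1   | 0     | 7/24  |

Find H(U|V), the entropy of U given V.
Marginal P(V) (column sums):
  P(V=0) = 17/24 + 0 = 17/24
  P(V=1) = 0 + 7/24 = 7/24

H(U|V) = -Σ P(U,V)·log₂ P(U|V), where P(U|V) = P(U,V) / P(V)
  (cells with P(U,V) = 0 contribute 0)
  (U=0,V=0): P(U|V) = (17/24)/(17/24) = 1;  -(17/24)·log₂(1) = 0.0000
  (U=1,V=1): P(U|V) = (7/24)/(7/24) = 1;  -(7/24)·log₂(1) = 0.0000
H(U|V) = 0.0000 + 0.0000
  = 0.0000 bits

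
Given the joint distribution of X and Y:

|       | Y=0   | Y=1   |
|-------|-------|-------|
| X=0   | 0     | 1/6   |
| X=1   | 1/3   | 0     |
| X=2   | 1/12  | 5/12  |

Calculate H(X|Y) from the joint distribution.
Marginal P(Y) (column sums):
  P(Y=0) = 0 + 1/3 + 1/12 = 5/12
  P(Y=1) = 1/6 + 0 + 5/12 = 7/12

H(X|Y) = -Σ P(X,Y)·log₂ P(X|Y), where P(X|Y) = P(X,Y) / P(Y)
  (cells with P(X,Y) = 0 contribute 0)
  (X=0,Y=1): P(X|Y) = (1/6)/(7/12) = 2/7;  -(1/6)·log₂(2/7) = 0.3012
  (X=1,Y=0): P(X|Y) = (1/3)/(5/12) = 4/5;  -(1/3)·log₂(4/5) = 0.1073
  (X=2,Y=0): P(X|Y) = (1/12)/(5/12) = 1/5;  -(1/12)·log₂(1/5) = 0.1935
  (X=2,Y=1): P(X|Y) = (5/12)/(7/12) = 5/7;  -(5/12)·log₂(5/7) = 0.2023
H(X|Y) = 0.3012 + 0.1073 + 0.1935 + 0.2023
  = 0.8043 bits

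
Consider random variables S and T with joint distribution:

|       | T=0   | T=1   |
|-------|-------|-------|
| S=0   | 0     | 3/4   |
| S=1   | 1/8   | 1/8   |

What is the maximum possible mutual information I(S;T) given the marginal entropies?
The upper bound on mutual information is I(S;T) ≤ min(H(S), H(T)).

Marginal P(S) (row sums):
  P(S=0) = 0 + 3/4 = 3/4
  P(S=1) = 1/8 + 1/8 = 1/4
Marginal P(T) (column sums):
  P(T=0) = 0 + 1/8 = 1/8
  P(T=1) = 3/4 + 1/8 = 7/8

H(S) = -[(3/4)·log₂(3/4) + (1/4)·log₂(1/4)]
  = 0.3113 + 0.5000
  = 0.8113 bits
H(T) = -[(1/8)·log₂(1/8) + (7/8)·log₂(7/8)]
  = 0.3750 + 0.1686
  = 0.5436 bits

Maximum possible I(S;T) = min(0.8113, 0.5436) = 0.5436 bits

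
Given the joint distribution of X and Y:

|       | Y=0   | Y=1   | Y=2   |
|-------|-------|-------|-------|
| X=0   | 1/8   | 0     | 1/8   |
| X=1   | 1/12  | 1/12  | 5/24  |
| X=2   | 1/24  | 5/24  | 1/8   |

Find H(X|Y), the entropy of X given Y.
Marginal P(Y) (column sums):
  P(Y=0) = 1/8 + 1/12 + 1/24 = 1/4
  P(Y=1) = 0 + 1/12 + 5/24 = 7/24
  P(Y=2) = 1/8 + 5/24 + 1/8 = 11/24

H(X|Y) = -Σ P(X,Y)·log₂ P(X|Y), where P(X|Y) = P(X,Y) / P(Y)
  (cells with P(X,Y) = 0 contribute 0)
  (X=0,Y=0): P(X|Y) = (1/8)/(1/4) = 1/2;  -(1/8)·log₂(1/2) = 0.1250
  (X=0,Y=2): P(X|Y) = (1/8)/(11/24) = 3/11;  -(1/8)·log₂(3/11) = 0.2343
  (X=1,Y=0): P(X|Y) = (1/12)/(1/4) = 1/3;  -(1/12)·log₂(1/3) = 0.1321
  (X=1,Y=1): P(X|Y) = (1/12)/(7/24) = 2/7;  -(1/12)·log₂(2/7) = 0.1506
  (X=1,Y=2): P(X|Y) = (5/24)/(11/24) = 5/11;  -(5/24)·log₂(5/11) = 0.2370
  (X=2,Y=0): P(X|Y) = (1/24)/(1/4) = 1/6;  -(1/24)·log₂(1/6) = 0.1077
  (X=2,Y=1): P(X|Y) = (5/24)/(7/24) = 5/7;  -(5/24)·log₂(5/7) = 0.1011
  (X=2,Y=2): P(X|Y) = (1/8)/(11/24) = 3/11;  -(1/8)·log₂(3/11) = 0.2343
H(X|Y) = 0.1250 + 0.2343 + 0.1321 + 0.1506 + 0.2370 + 0.1077 + 0.1011 + 0.2343
  = 1.3221 bits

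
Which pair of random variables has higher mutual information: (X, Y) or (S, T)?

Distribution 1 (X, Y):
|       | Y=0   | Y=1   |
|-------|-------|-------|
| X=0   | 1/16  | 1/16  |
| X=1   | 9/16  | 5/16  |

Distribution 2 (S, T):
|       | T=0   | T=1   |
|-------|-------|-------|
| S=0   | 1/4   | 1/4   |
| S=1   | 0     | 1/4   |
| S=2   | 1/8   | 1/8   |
Distribution 1 (X, Y):
Marginal P(X) (row sums):
  P(X=0) = 1/16 + 1/16 = 1/8
  P(X=1) = 9/16 + 5/16 = 7/8
Marginal P(Y) (column sums):
  P(Y=0) = 1/16 + 9/16 = 5/8
  P(Y=1) = 1/16 + 5/16 = 3/8

H(X) = -[(1/8)·log₂(1/8) + (7/8)·log₂(7/8)]
  = 0.3750 + 0.1686
  = 0.5436 bits
H(Y) = -[(5/8)·log₂(5/8) + (3/8)·log₂(3/8)]
  = 0.4238 + 0.5306
  = 0.9544 bits
H(X,Y) = -[(1/16)·log₂(1/16) + (1/16)·log₂(1/16) + (9/16)·log₂(9/16) + (5/16)·log₂(5/16)]
  = 0.2500 + 0.2500 + 0.4669 + 0.5244
  = 1.4913 bits

I(X;Y) = H(X) + H(Y) - H(X,Y)
  = 0.5436 + 0.9544 - 1.4913
  = 0.0067 bits

Distribution 2 (S, T):
Marginal P(S) (row sums):
  P(S=0) = 1/4 + 1/4 = 1/2
  P(S=1) = 0 + 1/4 = 1/4
  P(S=2) = 1/8 + 1/8 = 1/4
Marginal P(T) (column sums):
  P(T=0) = 1/4 + 0 + 1/8 = 3/8
  P(T=1) = 1/4 + 1/4 + 1/8 = 5/8

H(S) = -[(1/2)·log₂(1/2) + (1/4)·log₂(1/4) + (1/4)·log₂(1/4)]
  = 0.5000 + 0.5000 + 0.5000
  = 1.5000 bits
H(T) = -[(3/8)·log₂(3/8) + (5/8)·log₂(5/8)]
  = 0.5306 + 0.4238
  = 0.9544 bits
H(S,T) = -[(1/4)·log₂(1/4) + (1/4)·log₂(1/4) + (1/4)·log₂(1/4) + (1/8)·log₂(1/8) + (1/8)·log₂(1/8)]
  = 0.5000 + 0.5000 + 0.5000 + 0.3750 + 0.3750
  = 2.2500 bits

I(S;T) = H(S) + H(T) - H(S,T)
  = 1.5000 + 0.9544 - 2.2500
  = 0.2044 bits

I(S;T) = 0.2044 bits > I(X;Y) = 0.0067 bits, so (S, T) has the higher mutual information (stronger dependence).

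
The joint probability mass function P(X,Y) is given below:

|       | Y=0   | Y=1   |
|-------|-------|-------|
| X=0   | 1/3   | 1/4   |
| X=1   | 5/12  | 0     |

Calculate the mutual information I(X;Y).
Marginal P(X) (row sums):
  P(X=0) = 1/3 + 1/4 = 7/12
  P(X=1) = 5/12 + 0 = 5/12
Marginal P(Y) (column sums):
  P(Y=0) = 1/3 + 5/12 = 3/4
  P(Y=1) = 1/4 + 0 = 1/4

H(X) = -[(7/12)·log₂(7/12) + (5/12)·log₂(5/12)]
  = 0.4536 + 0.5263
  = 0.9799 bits
H(Y) = -[(3/4)·log₂(3/4) + (1/4)·log₂(1/4)]
  = 0.3113 + 0.5000
  = 0.8113 bits
H(X,Y) = -[(1/3)·log₂(1/3) + (1/4)·log₂(1/4) + (5/12)·log₂(5/12)]
  = 0.5283 + 0.5000 + 0.5263
  = 1.5546 bits

I(X;Y) = H(X) + H(Y) - H(X,Y)
  = 0.9799 + 0.8113 - 1.5546
  = 0.2366 bits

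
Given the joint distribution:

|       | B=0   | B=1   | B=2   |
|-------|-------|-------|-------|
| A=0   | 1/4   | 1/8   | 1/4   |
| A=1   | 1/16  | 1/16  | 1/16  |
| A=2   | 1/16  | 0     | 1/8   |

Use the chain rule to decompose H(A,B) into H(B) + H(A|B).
By the chain rule: H(A,B) = H(B) + H(A|B)

Marginal P(B) (column sums):
  P(B=0) = 1/4 + 1/16 + 1/16 = 3/8
  P(B=1) = 1/8 + 1/16 + 0 = 3/16
  P(B=2) = 1/4 + 1/16 + 1/8 = 7/16
H(B) = -[(3/8)·log₂(3/8) + (3/16)·log₂(3/16) + (7/16)·log₂(7/16)]
  = 0.5306 + 0.4528 + 0.5218
  = 1.5052 bits
H(A|B) = -Σ P(A,B)·log₂ P(A|B), where P(A|B) = P(A,B) / P(B)
  (cells with P(A,B) = 0 contribute 0)
  (A=0,B=0): P(A|B) = (1/4)/(3/8) = 2/3;  -(1/4)·log₂(2/3) = 0.1462
  (A=0,B=1): P(A|B) = (1/8)/(3/16) = 2/3;  -(1/8)·log₂(2/3) = 0.0731
  (A=0,B=2): P(A|B) = (1/4)/(7/16) = 4/7;  -(1/4)·log₂(4/7) = 0.2018
  (A=1,B=0): P(A|B) = (1/16)/(3/8) = 1/6;  -(1/16)·log₂(1/6) = 0.1616
  (A=1,B=1): P(A|B) = (1/16)/(3/16) = 1/3;  -(1/16)·log₂(1/3) = 0.0991
  (A=1,B=2): P(A|B) = (1/16)/(7/16) = 1/7;  -(1/16)·log₂(1/7) = 0.1755
  (A=2,B=0): P(A|B) = (1/16)/(3/8) = 1/6;  -(1/16)·log₂(1/6) = 0.1616
  (A=2,B=2): P(A|B) = (1/8)/(7/16) = 2/7;  -(1/8)·log₂(2/7) = 0.2259
H(A|B) = 0.1462 + 0.0731 + 0.2018 + 0.1616 + 0.0991 + 0.1755 + 0.1616 + 0.2259
  = 1.2448 bits

H(A,B) = H(B) + H(A|B) = 1.5052 + 1.2448 = 2.7500 bits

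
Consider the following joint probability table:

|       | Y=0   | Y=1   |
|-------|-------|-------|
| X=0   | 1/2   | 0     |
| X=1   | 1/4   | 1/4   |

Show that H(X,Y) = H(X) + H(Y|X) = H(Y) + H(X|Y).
Marginal P(X) (row sums):
  P(X=0) = 1/2 + 0 = 1/2
  P(X=1) = 1/4 + 1/4 = 1/2
Marginal P(Y) (column sums):
  P(Y=0) = 1/2 + 1/4 = 3/4
  P(Y=1) = 0 + 1/4 = 1/4

Decomposition 1: H(X) + H(Y|X)
H(X) = -[(1/2)·log₂(1/2) + (1/2)·log₂(1/2)]
  = 0.5000 + 0.5000
  = 1.0000 bits
H(Y|X) = -Σ P(X,Y)·log₂ P(Y|X), where P(Y|X) = P(X,Y) / P(X)
  (cells with P(X,Y) = 0 contribute 0)
  (X=0,Y=0): P(Y|X) = (1/2)/(1/2) = 1;  -(1/2)·log₂(1) = 0.0000
  (X=1,Y=0): P(Y|X) = (1/4)/(1/2) = 1/2;  -(1/4)·log₂(1/2) = 0.2500
  (X=1,Y=1): P(Y|X) = (1/4)/(1/2) = 1/2;  -(1/4)·log₂(1/2) = 0.2500
H(Y|X) = 0.0000 + 0.2500 + 0.2500
  = 0.5000 bits
H(X) + H(Y|X) = 1.0000 + 0.5000 = 1.5000 bits

Decomposition 2: H(Y) + H(X|Y)
H(Y) = -[(3/4)·log₂(3/4) + (1/4)·log₂(1/4)]
  = 0.3113 + 0.5000
  = 0.8113 bits
H(X|Y) = -Σ P(X,Y)·log₂ P(X|Y), where P(X|Y) = P(X,Y) / P(Y)
  (cells with P(X,Y) = 0 contribute 0)
  (X=0,Y=0): P(X|Y) = (1/2)/(3/4) = 2/3;  -(1/2)·log₂(2/3) = 0.2925
  (X=1,Y=0): P(X|Y) = (1/4)/(3/4) = 1/3;  -(1/4)·log₂(1/3) = 0.3962
  (X=1,Y=1): P(X|Y) = (1/4)/(1/4) = 1;  -(1/4)·log₂(1) = 0.0000
H(X|Y) = 0.2925 + 0.3962 + 0.0000
  = 0.6887 bits
H(Y) + H(X|Y) = 0.8113 + 0.6887 = 1.5000 bits

Direct computation of the joint entropy:
H(X,Y) = -[(1/2)·log₂(1/2) + (1/4)·log₂(1/4) + (1/4)·log₂(1/4)]
  = 0.5000 + 0.5000 + 0.5000
  = 1.5000 bits

All three agree: H(X,Y) = 1.5000 bits ✓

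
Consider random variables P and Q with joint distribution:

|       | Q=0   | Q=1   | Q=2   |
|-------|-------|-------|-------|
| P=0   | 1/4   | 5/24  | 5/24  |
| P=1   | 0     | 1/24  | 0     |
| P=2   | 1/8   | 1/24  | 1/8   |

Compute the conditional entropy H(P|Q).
Marginal P(Q) (column sums):
  P(Q=0) = 1/4 + 0 + 1/8 = 3/8
  P(Q=1) = 5/24 + 1/24 + 1/24 = 7/24
  P(Q=2) = 5/24 + 0 + 1/8 = 1/3

H(P|Q) = -Σ P(P,Q)·log₂ P(P|Q), where P(P|Q) = P(P,Q) / P(Q)
  (cells with P(P,Q) = 0 contribute 0)
  (P=0,Q=0): P(P|Q) = (1/4)/(3/8) = 2/3;  -(1/4)·log₂(2/3) = 0.1462
  (P=0,Q=1): P(P|Q) = (5/24)/(7/24) = 5/7;  -(5/24)·log₂(5/7) = 0.1011
  (P=0,Q=2): P(P|Q) = (5/24)/(1/3) = 5/8;  -(5/24)·log₂(5/8) = 0.1413
  (P=1,Q=1): P(P|Q) = (1/24)/(7/24) = 1/7;  -(1/24)·log₂(1/7) = 0.1170
  (P=2,Q=0): P(P|Q) = (1/8)/(3/8) = 1/3;  -(1/8)·log₂(1/3) = 0.1981
  (P=2,Q=1): P(P|Q) = (1/24)/(7/24) = 1/7;  -(1/24)·log₂(1/7) = 0.1170
  (P=2,Q=2): P(P|Q) = (1/8)/(1/3) = 3/8;  -(1/8)·log₂(3/8) = 0.1769
H(P|Q) = 0.1462 + 0.1011 + 0.1413 + 0.1170 + 0.1981 + 0.1170 + 0.1769
  = 0.9976 bits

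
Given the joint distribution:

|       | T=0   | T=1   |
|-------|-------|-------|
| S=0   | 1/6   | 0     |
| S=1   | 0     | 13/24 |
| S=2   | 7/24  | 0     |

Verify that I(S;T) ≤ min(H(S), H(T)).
Marginal P(S) (row sums):
  P(S=0) = 1/6 + 0 = 1/6
  P(S=1) = 0 + 13/24 = 13/24
  P(S=2) = 7/24 + 0 = 7/24
Marginal P(T) (column sums):
  P(T=0) = 1/6 + 0 + 7/24 = 11/24
  P(T=1) = 0 + 13/24 + 0 = 13/24

H(S) = -[(1/6)·log₂(1/6) + (13/24)·log₂(13/24) + (7/24)·log₂(7/24)]
  = 0.4308 + 0.4791 + 0.5185
  = 1.4284 bits
H(T) = -[(11/24)·log₂(11/24) + (13/24)·log₂(13/24)]
  = 0.5159 + 0.4791
  = 0.9950 bits
H(S,T) = -[(1/6)·log₂(1/6) + (13/24)·log₂(13/24) + (7/24)·log₂(7/24)]
  = 0.4308 + 0.4791 + 0.5185
  = 1.4284 bits

I(S;T) = H(S) + H(T) - H(S,T)
  = 1.4284 + 0.9950 - 1.4284
  = 0.9950 bits

min(H(S), H(T)) = min(1.4284, 0.9950) = 0.9950 bits
Since 0.9950 ≤ 0.9950, the bound is satisfied ✓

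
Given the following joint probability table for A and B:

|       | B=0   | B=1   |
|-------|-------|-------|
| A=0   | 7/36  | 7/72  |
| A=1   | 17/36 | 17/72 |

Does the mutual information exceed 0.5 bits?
Marginal P(A) (row sums):
  P(A=0) = 7/36 + 7/72 = 7/24
  P(A=1) = 17/36 + 17/72 = 17/24
Marginal P(B) (column sums):
  P(B=0) = 7/36 + 17/36 = 2/3
  P(B=1) = 7/72 + 17/72 = 1/3

H(A) = -[(7/24)·log₂(7/24) + (17/24)·log₂(17/24)]
  = 0.5185 + 0.3524
  = 0.8709 bits
H(B) = -[(2/3)·log₂(2/3) + (1/3)·log₂(1/3)]
  = 0.3900 + 0.5283
  = 0.9183 bits
H(A,B) = -[(7/36)·log₂(7/36) + (7/72)·log₂(7/72) + (17/36)·log₂(17/36) + (17/72)·log₂(17/72)]
  = 0.4594 + 0.3269 + 0.5112 + 0.4917
  = 1.7892 bits

I(A;B) = H(A) + H(B) - H(A,B)
  = 0.8709 + 0.9183 - 1.7892
  = 0.0000 bits

No. I(A;B) = 0.0000 bits, which is ≤ 0.5 bits.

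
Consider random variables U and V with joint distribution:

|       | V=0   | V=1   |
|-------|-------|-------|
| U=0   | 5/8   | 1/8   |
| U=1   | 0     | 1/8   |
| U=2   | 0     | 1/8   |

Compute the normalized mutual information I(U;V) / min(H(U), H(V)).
Marginal P(U) (row sums):
  P(U=0) = 5/8 + 1/8 = 3/4
  P(U=1) = 0 + 1/8 = 1/8
  P(U=2) = 0 + 1/8 = 1/8
Marginal P(V) (column sums):
  P(V=0) = 5/8 + 0 + 0 = 5/8
  P(V=1) = 1/8 + 1/8 + 1/8 = 3/8

H(U) = -[(3/4)·log₂(3/4) + (1/8)·log₂(1/8) + (1/8)·log₂(1/8)]
  = 0.3113 + 0.3750 + 0.3750
  = 1.0613 bits
H(V) = -[(5/8)·log₂(5/8) + (3/8)·log₂(3/8)]
  = 0.4238 + 0.5306
  = 0.9544 bits
H(U,V) = -[(5/8)·log₂(5/8) + (1/8)·log₂(1/8) + (1/8)·log₂(1/8) + (1/8)·log₂(1/8)]
  = 0.4238 + 0.3750 + 0.3750 + 0.3750
  = 1.5488 bits

I(U;V) = H(U) + H(V) - H(U,V)
  = 1.0613 + 0.9544 - 1.5488
  = 0.4669 bits

min(H(U), H(V)) = min(1.0613, 0.9544) = 0.9544 bits
Normalized MI = 0.4669 / 0.9544 = 0.4892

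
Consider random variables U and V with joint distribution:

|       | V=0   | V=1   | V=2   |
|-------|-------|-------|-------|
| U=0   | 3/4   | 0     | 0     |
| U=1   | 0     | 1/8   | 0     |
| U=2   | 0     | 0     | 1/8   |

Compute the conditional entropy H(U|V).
Marginal P(V) (column sums):
  P(V=0) = 3/4 + 0 + 0 = 3/4
  P(V=1) = 0 + 1/8 + 0 = 1/8
  P(V=2) = 0 + 0 + 1/8 = 1/8

H(U|V) = -Σ P(U,V)·log₂ P(U|V), where P(U|V) = P(U,V) / P(V)
  (cells with P(U,V) = 0 contribute 0)
  (U=0,V=0): P(U|V) = (3/4)/(3/4) = 1;  -(3/4)·log₂(1) = 0.0000
  (U=1,V=1): P(U|V) = (1/8)/(1/8) = 1;  -(1/8)·log₂(1) = 0.0000
  (U=2,V=2): P(U|V) = (1/8)/(1/8) = 1;  -(1/8)·log₂(1) = 0.0000
H(U|V) = 0.0000 + 0.0000 + 0.0000
  = 0.0000 bits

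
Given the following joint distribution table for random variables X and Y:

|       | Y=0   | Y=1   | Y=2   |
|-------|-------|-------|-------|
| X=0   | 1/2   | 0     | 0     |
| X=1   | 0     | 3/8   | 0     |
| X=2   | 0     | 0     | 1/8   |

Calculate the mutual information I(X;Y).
Marginal P(X) (row sums):
  P(X=0) = 1/2 + 0 + 0 = 1/2
  P(X=1) = 0 + 3/8 + 0 = 3/8
  P(X=2) = 0 + 0 + 1/8 = 1/8
Marginal P(Y) (column sums):
  P(Y=0) = 1/2 + 0 + 0 = 1/2
  P(Y=1) = 0 + 3/8 + 0 = 3/8
  P(Y=2) = 0 + 0 + 1/8 = 1/8

H(X) = -[(1/2)·log₂(1/2) + (3/8)·log₂(3/8) + (1/8)·log₂(1/8)]
  = 0.5000 + 0.5306 + 0.3750
  = 1.4056 bits
H(Y) = -[(1/2)·log₂(1/2) + (3/8)·log₂(3/8) + (1/8)·log₂(1/8)]
  = 0.5000 + 0.5306 + 0.3750
  = 1.4056 bits
H(X,Y) = -[(1/2)·log₂(1/2) + (3/8)·log₂(3/8) + (1/8)·log₂(1/8)]
  = 0.5000 + 0.5306 + 0.3750
  = 1.4056 bits

I(X;Y) = H(X) + H(Y) - H(X,Y)
  = 1.4056 + 1.4056 - 1.4056
  = 1.4056 bits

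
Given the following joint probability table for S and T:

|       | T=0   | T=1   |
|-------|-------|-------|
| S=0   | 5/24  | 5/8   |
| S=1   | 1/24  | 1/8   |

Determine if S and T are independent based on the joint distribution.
Marginal P(S) (row sums):
  P(S=0) = 5/24 + 5/8 = 5/6
  P(S=1) = 1/24 + 1/8 = 1/6
Marginal P(T) (column sums):
  P(T=0) = 5/24 + 1/24 = 1/4
  P(T=1) = 5/8 + 1/8 = 3/4

S and T are independent iff P(S=i,T=j) = P(S=i)·P(T=j) for every cell.
  P(S=0)·P(T=0) = 5/6 × 1/4 = 5/24 = P(S=0,T=0) ✓
  P(S=0)·P(T=1) = 5/6 × 3/4 = 5/8 = P(S=0,T=1) ✓
  P(S=1)·P(T=0) = 1/6 × 1/4 = 1/24 = P(S=1,T=0) ✓
  P(S=1)·P(T=1) = 1/6 × 3/4 = 1/8 = P(S=1,T=1) ✓

Yes, S and T are independent: every cell factors, so I(S;T) = 0 bits.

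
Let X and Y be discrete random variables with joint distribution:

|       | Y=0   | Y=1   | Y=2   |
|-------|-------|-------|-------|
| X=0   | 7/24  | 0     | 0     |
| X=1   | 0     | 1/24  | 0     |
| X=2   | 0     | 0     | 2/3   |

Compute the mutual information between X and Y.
Marginal P(X) (row sums):
  P(X=0) = 7/24 + 0 + 0 = 7/24
  P(X=1) = 0 + 1/24 + 0 = 1/24
  P(X=2) = 0 + 0 + 2/3 = 2/3
Marginal P(Y) (column sums):
  P(Y=0) = 7/24 + 0 + 0 = 7/24
  P(Y=1) = 0 + 1/24 + 0 = 1/24
  P(Y=2) = 0 + 0 + 2/3 = 2/3

H(X) = -[(7/24)·log₂(7/24) + (1/24)·log₂(1/24) + (2/3)·log₂(2/3)]
  = 0.5185 + 0.1910 + 0.3900
  = 1.0995 bits
H(Y) = -[(7/24)·log₂(7/24) + (1/24)·log₂(1/24) + (2/3)·log₂(2/3)]
  = 0.5185 + 0.1910 + 0.3900
  = 1.0995 bits
H(X,Y) = -[(7/24)·log₂(7/24) + (1/24)·log₂(1/24) + (2/3)·log₂(2/3)]
  = 0.5185 + 0.1910 + 0.3900
  = 1.0995 bits

I(X;Y) = H(X) + H(Y) - H(X,Y)
  = 1.0995 + 1.0995 - 1.0995
  = 1.0995 bits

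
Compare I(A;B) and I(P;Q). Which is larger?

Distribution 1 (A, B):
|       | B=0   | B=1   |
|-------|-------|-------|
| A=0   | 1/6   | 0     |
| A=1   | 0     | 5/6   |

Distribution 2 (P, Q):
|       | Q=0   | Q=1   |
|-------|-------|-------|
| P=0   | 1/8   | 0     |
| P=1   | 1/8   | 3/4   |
Distribution 1 (A, B):
Marginal P(A) (row sums):
  P(A=0) = 1/6 + 0 = 1/6
  P(A=1) = 0 + 5/6 = 5/6
Marginal P(B) (column sums):
  P(B=0) = 1/6 + 0 = 1/6
  P(B=1) = 0 + 5/6 = 5/6

H(A) = -[(1/6)·log₂(1/6) + (5/6)·log₂(5/6)]
  = 0.4308 + 0.2192
  = 0.6500 bits
H(B) = -[(1/6)·log₂(1/6) + (5/6)·log₂(5/6)]
  = 0.4308 + 0.2192
  = 0.6500 bits
H(A,B) = -[(1/6)·log₂(1/6) + (5/6)·log₂(5/6)]
  = 0.4308 + 0.2192
  = 0.6500 bits

I(A;B) = H(A) + H(B) - H(A,B)
  = 0.6500 + 0.6500 - 0.6500
  = 0.6500 bits

Distribution 2 (P, Q):
Marginal P(P) (row sums):
  P(P=0) = 1/8 + 0 = 1/8
  P(P=1) = 1/8 + 3/4 = 7/8
Marginal P(Q) (column sums):
  P(Q=0) = 1/8 + 1/8 = 1/4
  P(Q=1) = 0 + 3/4 = 3/4

H(P) = -[(1/8)·log₂(1/8) + (7/8)·log₂(7/8)]
  = 0.3750 + 0.1686
  = 0.5436 bits
H(Q) = -[(1/4)·log₂(1/4) + (3/4)·log₂(3/4)]
  = 0.5000 + 0.3113
  = 0.8113 bits
H(P,Q) = -[(1/8)·log₂(1/8) + (1/8)·log₂(1/8) + (3/4)·log₂(3/4)]
  = 0.3750 + 0.3750 + 0.3113
  = 1.0613 bits

I(P;Q) = H(P) + H(Q) - H(P,Q)
  = 0.5436 + 0.8113 - 1.0613
  = 0.2936 bits

I(A;B) = 0.6500 bits > I(P;Q) = 0.2936 bits, so (A, B) has the higher mutual information (stronger dependence).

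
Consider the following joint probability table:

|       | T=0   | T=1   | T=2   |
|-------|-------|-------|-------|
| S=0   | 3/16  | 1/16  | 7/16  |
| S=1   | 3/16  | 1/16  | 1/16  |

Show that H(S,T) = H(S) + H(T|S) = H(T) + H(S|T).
Marginal P(S) (row sums):
  P(S=0) = 3/16 + 1/16 + 7/16 = 11/16
  P(S=1) = 3/16 + 1/16 + 1/16 = 5/16
Marginal P(T) (column sums):
  P(T=0) = 3/16 + 3/16 = 3/8
  P(T=1) = 1/16 + 1/16 = 1/8
  P(T=2) = 7/16 + 1/16 = 1/2

Decomposition 1: H(S) + H(T|S)
H(S) = -[(11/16)·log₂(11/16) + (5/16)·log₂(5/16)]
  = 0.3716 + 0.5244
  = 0.8960 bits
H(T|S) = -Σ P(S,T)·log₂ P(T|S), where P(T|S) = P(S,T) / P(S)
  (S=0,T=0): P(T|S) = (3/16)/(11/16) = 3/11;  -(3/16)·log₂(3/11) = 0.3515
  (S=0,T=1): P(T|S) = (1/16)/(11/16) = 1/11;  -(1/16)·log₂(1/11) = 0.2162
  (S=0,T=2): P(T|S) = (7/16)/(11/16) = 7/11;  -(7/16)·log₂(7/11) = 0.2853
  (S=1,T=0): P(T|S) = (3/16)/(5/16) = 3/5;  -(3/16)·log₂(3/5) = 0.1382
  (S=1,T=1): P(T|S) = (1/16)/(5/16) = 1/5;  -(1/16)·log₂(1/5) = 0.1451
  (S=1,T=2): P(T|S) = (1/16)/(5/16) = 1/5;  -(1/16)·log₂(1/5) = 0.1451
H(T|S) = 0.3515 + 0.2162 + 0.2853 + 0.1382 + 0.1451 + 0.1451
  = 1.2814 bits
H(S) + H(T|S) = 0.8960 + 1.2814 = 2.1774 bits

Decomposition 2: H(T) + H(S|T)
H(T) = -[(3/8)·log₂(3/8) + (1/8)·log₂(1/8) + (1/2)·log₂(1/2)]
  = 0.5306 + 0.3750 + 0.5000
  = 1.4056 bits
H(S|T) = -Σ P(S,T)·log₂ P(S|T), where P(S|T) = P(S,T) / P(T)
  (S=0,T=0): P(S|T) = (3/16)/(3/8) = 1/2;  -(3/16)·log₂(1/2) = 0.1875
  (S=0,T=1): P(S|T) = (1/16)/(1/8) = 1/2;  -(1/16)·log₂(1/2) = 0.0625
  (S=0,T=2): P(S|T) = (7/16)/(1/2) = 7/8;  -(7/16)·log₂(7/8) = 0.0843
  (S=1,T=0): P(S|T) = (3/16)/(3/8) = 1/2;  -(3/16)·log₂(1/2) = 0.1875
  (S=1,T=1): P(S|T) = (1/16)/(1/8) = 1/2;  -(1/16)·log₂(1/2) = 0.0625
  (S=1,T=2): P(S|T) = (1/16)/(1/2) = 1/8;  -(1/16)·log₂(1/8) = 0.1875
H(S|T) = 0.1875 + 0.0625 + 0.0843 + 0.1875 + 0.0625 + 0.1875
  = 0.7718 bits
H(T) + H(S|T) = 1.4056 + 0.7718 = 2.1774 bits

Direct computation of the joint entropy:
H(S,T) = -[(3/16)·log₂(3/16) + (1/16)·log₂(1/16) + (7/16)·log₂(7/16) + (3/16)·log₂(3/16) + (1/16)·log₂(1/16) + (1/16)·log₂(1/16)]
  = 0.4528 + 0.2500 + 0.5218 + 0.4528 + 0.2500 + 0.2500
  = 2.1774 bits

All three agree: H(S,T) = 2.1774 bits ✓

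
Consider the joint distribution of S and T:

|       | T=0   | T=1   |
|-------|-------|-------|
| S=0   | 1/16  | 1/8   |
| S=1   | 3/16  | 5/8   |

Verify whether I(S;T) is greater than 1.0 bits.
Marginal P(S) (row sums):
  P(S=0) = 1/16 + 1/8 = 3/16
  P(S=1) = 3/16 + 5/8 = 13/16
Marginal P(T) (column sums):
  P(T=0) = 1/16 + 3/16 = 1/4
  P(T=1) = 1/8 + 5/8 = 3/4

H(S) = -[(3/16)·log₂(3/16) + (13/16)·log₂(13/16)]
  = 0.4528 + 0.2434
  = 0.6962 bits
H(T) = -[(1/4)·log₂(1/4) + (3/4)·log₂(3/4)]
  = 0.5000 + 0.3113
  = 0.8113 bits
H(S,T) = -[(1/16)·log₂(1/16) + (1/8)·log₂(1/8) + (3/16)·log₂(3/16) + (5/8)·log₂(5/8)]
  = 0.2500 + 0.3750 + 0.4528 + 0.4238
  = 1.5016 bits

I(S;T) = H(S) + H(T) - H(S,T)
  = 0.6962 + 0.8113 - 1.5016
  = 0.0059 bits

No. I(S;T) = 0.0059 bits, which is ≤ 1.0 bits.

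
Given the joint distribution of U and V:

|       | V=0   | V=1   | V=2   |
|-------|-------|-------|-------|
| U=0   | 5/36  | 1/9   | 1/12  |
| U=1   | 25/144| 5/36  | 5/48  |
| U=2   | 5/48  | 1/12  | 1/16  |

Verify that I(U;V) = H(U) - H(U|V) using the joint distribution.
Left side, from I(U;V) = H(U) + H(V) - H(U,V):
Marginal P(U) (row sums):
  P(U=0) = 5/36 + 1/9 + 1/12 = 1/3
  P(U=1) = 25/144 + 5/36 + 5/48 = 5/12
  P(U=2) = 5/48 + 1/12 + 1/16 = 1/4
Marginal P(V) (column sums):
  P(V=0) = 5/36 + 25/144 + 5/48 = 5/12
  P(V=1) = 1/9 + 5/36 + 1/12 = 1/3
  P(V=2) = 1/12 + 5/48 + 1/16 = 1/4

H(U) = -[(1/3)·log₂(1/3) + (5/12)·log₂(5/12) + (1/4)·log₂(1/4)]
  = 0.5283 + 0.5263 + 0.5000
  = 1.5546 bits
H(V) = -[(5/12)·log₂(5/12) + (1/3)·log₂(1/3) + (1/4)·log₂(1/4)]
  = 0.5263 + 0.5283 + 0.5000
  = 1.5546 bits
H(U,V) = -[(5/36)·log₂(5/36) + (1/9)·log₂(1/9) + (1/12)·log₂(1/12) + (25/144)·log₂(25/144) + (5/36)·log₂(5/36) + (5/48)·log₂(5/48) + (5/48)·log₂(5/48) + (1/12)·log₂(1/12) + (1/16)·log₂(1/16)]
  = 0.3956 + 0.3522 + 0.2987 + 0.4386 + 0.3956 + 0.3399 + 0.3399 + 0.2987 + 0.2500
  = 3.1092 bits

I(U;V) = H(U) + H(V) - H(U,V)
  = 1.5546 + 1.5546 - 3.1092
  = 0.0000 bits

Right side, with H(U|V) computed directly from the conditional probabilities:
H(U|V) = -Σ P(U,V)·log₂ P(U|V), where P(U|V) = P(U,V) / P(V)
  (U=0,V=0): P(U|V) = (5/36)/(5/12) = 1/3;  -(5/36)·log₂(1/3) = 0.2201
  (U=0,V=1): P(U|V) = (1/9)/(1/3) = 1/3;  -(1/9)·log₂(1/3) = 0.1761
  (U=0,V=2): P(U|V) = (1/12)/(1/4) = 1/3;  -(1/12)·log₂(1/3) = 0.1321
  (U=1,V=0): P(U|V) = (25/144)/(5/12) = 5/12;  -(25/144)·log₂(5/12) = 0.2193
  (U=1,V=1): P(U|V) = (5/36)/(1/3) = 5/12;  -(5/36)·log₂(5/12) = 0.1754
  (U=1,V=2): P(U|V) = (5/48)/(1/4) = 5/12;  -(5/48)·log₂(5/12) = 0.1316
  (U=2,V=0): P(U|V) = (5/48)/(5/12) = 1/4;  -(5/48)·log₂(1/4) = 0.2083
  (U=2,V=1): P(U|V) = (1/12)/(1/3) = 1/4;  -(1/12)·log₂(1/4) = 0.1667
  (U=2,V=2): P(U|V) = (1/16)/(1/4) = 1/4;  -(1/16)·log₂(1/4) = 0.1250
H(U|V) = 0.2201 + 0.1761 + 0.1321 + 0.2193 + 0.1754 + 0.1316 + 0.2083 + 0.1667 + 0.1250
  = 1.5546 bits
H(U) - H(U|V) = 1.5546 - 1.5546 = 0.0000 bits

Both sides equal 0.0000 bits, so I(U;V) = H(U) - H(U|V) ✓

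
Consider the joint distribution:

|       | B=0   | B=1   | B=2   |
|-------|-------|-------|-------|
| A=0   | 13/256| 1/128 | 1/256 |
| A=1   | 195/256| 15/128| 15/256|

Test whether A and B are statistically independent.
Marginal P(A) (row sums):
  P(A=0) = 13/256 + 1/128 + 1/256 = 1/16
  P(A=1) = 195/256 + 15/128 + 15/256 = 15/16
Marginal P(B) (column sums):
  P(B=0) = 13/256 + 195/256 = 13/16
  P(B=1) = 1/128 + 15/128 = 1/8
  P(B=2) = 1/256 + 15/256 = 1/16

A and B are independent iff P(A=i,B=j) = P(A=i)·P(B=j) for every cell.
  P(A=0)·P(B=0) = 1/16 × 13/16 = 13/256 = P(A=0,B=0) ✓
  P(A=0)·P(B=1) = 1/16 × 1/8 = 1/128 = P(A=0,B=1) ✓
  P(A=0)·P(B=2) = 1/16 × 1/16 = 1/256 = P(A=0,B=2) ✓
  P(A=1)·P(B=0) = 15/16 × 13/16 = 195/256 = P(A=1,B=0) ✓
  P(A=1)·P(B=1) = 15/16 × 1/8 = 15/128 = P(A=1,B=1) ✓
  P(A=1)·P(B=2) = 15/16 × 1/16 = 15/256 = P(A=1,B=2) ✓

Yes, A and B are independent: every cell factors, so I(A;B) = 0 bits.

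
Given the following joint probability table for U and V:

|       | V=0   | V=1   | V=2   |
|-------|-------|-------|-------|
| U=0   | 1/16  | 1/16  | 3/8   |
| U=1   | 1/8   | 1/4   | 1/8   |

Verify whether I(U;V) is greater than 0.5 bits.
Marginal P(U) (row sums):
  P(U=0) = 1/16 + 1/16 + 3/8 = 1/2
  P(U=1) = 1/8 + 1/4 + 1/8 = 1/2
Marginal P(V) (column sums):
  P(V=0) = 1/16 + 1/8 = 3/16
  P(V=1) = 1/16 + 1/4 = 5/16
  P(V=2) = 3/8 + 1/8 = 1/2

H(U) = -[(1/2)·log₂(1/2) + (1/2)·log₂(1/2)]
  = 0.5000 + 0.5000
  = 1.0000 bits
H(V) = -[(3/16)·log₂(3/16) + (5/16)·log₂(5/16) + (1/2)·log₂(1/2)]
  = 0.4528 + 0.5244 + 0.5000
  = 1.4772 bits
H(U,V) = -[(1/16)·log₂(1/16) + (1/16)·log₂(1/16) + (3/8)·log₂(3/8) + (1/8)·log₂(1/8) + (1/4)·log₂(1/4) + (1/8)·log₂(1/8)]
  = 0.2500 + 0.2500 + 0.5306 + 0.3750 + 0.5000 + 0.3750
  = 2.2806 bits

I(U;V) = H(U) + H(V) - H(U,V)
  = 1.0000 + 1.4772 - 2.2806
  = 0.1966 bits

No. I(U;V) = 0.1966 bits, which is ≤ 0.5 bits.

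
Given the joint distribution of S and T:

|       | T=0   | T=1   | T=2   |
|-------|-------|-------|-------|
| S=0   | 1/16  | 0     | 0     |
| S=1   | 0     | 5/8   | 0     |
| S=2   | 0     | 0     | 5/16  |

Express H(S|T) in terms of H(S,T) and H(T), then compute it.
H(S|T) = H(S,T) - H(T)

Marginal P(T) (column sums):
  P(T=0) = 1/16 + 0 + 0 = 1/16
  P(T=1) = 0 + 5/8 + 0 = 5/8
  P(T=2) = 0 + 0 + 5/16 = 5/16

H(S,T) = -[(1/16)·log₂(1/16) + (5/8)·log₂(5/8) + (5/16)·log₂(5/16)]
  = 0.2500 + 0.4238 + 0.5244
  = 1.1982 bits
H(T) = -[(1/16)·log₂(1/16) + (5/8)·log₂(5/8) + (5/16)·log₂(5/16)]
  = 0.2500 + 0.4238 + 0.5244
  = 1.1982 bits

H(S|T) = 1.1982 - 1.1982 = 0.0000 bits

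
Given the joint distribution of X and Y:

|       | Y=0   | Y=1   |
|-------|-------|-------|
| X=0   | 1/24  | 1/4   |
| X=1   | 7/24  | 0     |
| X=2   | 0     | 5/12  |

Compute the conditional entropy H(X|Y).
Marginal P(Y) (column sums):
  P(Y=0) = 1/24 + 7/24 + 0 = 1/3
  P(Y=1) = 1/4 + 0 + 5/12 = 2/3

H(X|Y) = -Σ P(X,Y)·log₂ P(X|Y), where P(X|Y) = P(X,Y) / P(Y)
  (cells with P(X,Y) = 0 contribute 0)
  (X=0,Y=0): P(X|Y) = (1/24)/(1/3) = 1/8;  -(1/24)·log₂(1/8) = 0.1250
  (X=0,Y=1): P(X|Y) = (1/4)/(2/3) = 3/8;  -(1/4)·log₂(3/8) = 0.3538
  (X=1,Y=0): P(X|Y) = (7/24)/(1/3) = 7/8;  -(7/24)·log₂(7/8) = 0.0562
  (X=2,Y=1): P(X|Y) = (5/12)/(2/3) = 5/8;  -(5/12)·log₂(5/8) = 0.2825
H(X|Y) = 0.1250 + 0.3538 + 0.0562 + 0.2825
  = 0.8175 bits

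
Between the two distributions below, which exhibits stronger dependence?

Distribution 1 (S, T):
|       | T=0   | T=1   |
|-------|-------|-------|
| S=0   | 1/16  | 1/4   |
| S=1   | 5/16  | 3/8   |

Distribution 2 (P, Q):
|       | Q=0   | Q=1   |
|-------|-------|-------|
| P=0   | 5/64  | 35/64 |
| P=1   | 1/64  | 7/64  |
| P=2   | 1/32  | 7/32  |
Distribution 1 (S, T):
Marginal P(S) (row sums):
  P(S=0) = 1/16 + 1/4 = 5/16
  P(S=1) = 5/16 + 3/8 = 11/16
Marginal P(T) (column sums):
  P(T=0) = 1/16 + 5/16 = 3/8
  P(T=1) = 1/4 + 3/8 = 5/8

H(S) = -[(5/16)·log₂(5/16) + (11/16)·log₂(11/16)]
  = 0.5244 + 0.3716
  = 0.8960 bits
H(T) = -[(3/8)·log₂(3/8) + (5/8)·log₂(5/8)]
  = 0.5306 + 0.4238
  = 0.9544 bits
H(S,T) = -[(1/16)·log₂(1/16) + (1/4)·log₂(1/4) + (5/16)·log₂(5/16) + (3/8)·log₂(3/8)]
  = 0.2500 + 0.5000 + 0.5244 + 0.5306
  = 1.8050 bits

I(S;T) = H(S) + H(T) - H(S,T)
  = 0.8960 + 0.9544 - 1.8050
  = 0.0454 bits

Distribution 2 (P, Q):
Marginal P(P) (row sums):
  P(P=0) = 5/64 + 35/64 = 5/8
  P(P=1) = 1/64 + 7/64 = 1/8
  P(P=2) = 1/32 + 7/32 = 1/4
Marginal P(Q) (column sums):
  P(Q=0) = 5/64 + 1/64 + 1/32 = 1/8
  P(Q=1) = 35/64 + 7/64 + 7/32 = 7/8

H(P) = -[(5/8)·log₂(5/8) + (1/8)·log₂(1/8) + (1/4)·log₂(1/4)]
  = 0.4238 + 0.3750 + 0.5000
  = 1.2988 bits
H(Q) = -[(1/8)·log₂(1/8) + (7/8)·log₂(7/8)]
  = 0.3750 + 0.1686
  = 0.5436 bits
H(P,Q) = -[(5/64)·log₂(5/64) + (35/64)·log₂(35/64) + (1/64)·log₂(1/64) + (7/64)·log₂(7/64) + (1/32)·log₂(1/32) + (7/32)·log₂(7/32)]
  = 0.2873 + 0.4762 + 0.0938 + 0.3492 + 0.1563 + 0.4796
  = 1.8424 bits

I(P;Q) = H(P) + H(Q) - H(P,Q)
  = 1.2988 + 0.5436 - 1.8424
  = 0.0000 bits

I(S;T) = 0.0454 bits > I(P;Q) = 0.0000 bits, so (S, T) has the higher mutual information (stronger dependence).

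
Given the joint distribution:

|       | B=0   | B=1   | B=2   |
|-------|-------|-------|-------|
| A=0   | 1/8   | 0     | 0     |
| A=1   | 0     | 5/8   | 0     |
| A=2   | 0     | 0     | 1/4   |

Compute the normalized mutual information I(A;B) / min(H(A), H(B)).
Marginal P(A) (row sums):
  P(A=0) = 1/8 + 0 + 0 = 1/8
  P(A=1) = 0 + 5/8 + 0 = 5/8
  P(A=2) = 0 + 0 + 1/4 = 1/4
Marginal P(B) (column sums):
  P(B=0) = 1/8 + 0 + 0 = 1/8
  P(B=1) = 0 + 5/8 + 0 = 5/8
  P(B=2) = 0 + 0 + 1/4 = 1/4

H(A) = -[(1/8)·log₂(1/8) + (5/8)·log₂(5/8) + (1/4)·log₂(1/4)]
  = 0.3750 + 0.4238 + 0.5000
  = 1.2988 bits
H(B) = -[(1/8)·log₂(1/8) + (5/8)·log₂(5/8) + (1/4)·log₂(1/4)]
  = 0.3750 + 0.4238 + 0.5000
  = 1.2988 bits
H(A,B) = -[(1/8)·log₂(1/8) + (5/8)·log₂(5/8) + (1/4)·log₂(1/4)]
  = 0.3750 + 0.4238 + 0.5000
  = 1.2988 bits

I(A;B) = H(A) + H(B) - H(A,B)
  = 1.2988 + 1.2988 - 1.2988
  = 1.2988 bits

min(H(A), H(B)) = min(1.2988, 1.2988) = 1.2988 bits
Normalized MI = 1.2988 / 1.2988 = 1.0000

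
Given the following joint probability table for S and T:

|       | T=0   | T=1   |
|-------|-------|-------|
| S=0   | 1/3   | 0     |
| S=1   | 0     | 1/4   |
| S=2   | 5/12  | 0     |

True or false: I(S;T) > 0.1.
Marginal P(S) (row sums):
  P(S=0) = 1/3 + 0 = 1/3
  P(S=1) = 0 + 1/4 = 1/4
  P(S=2) = 5/12 + 0 = 5/12
Marginal P(T) (column sums):
  P(T=0) = 1/3 + 0 + 5/12 = 3/4
  P(T=1) = 0 + 1/4 + 0 = 1/4

H(S) = -[(1/3)·log₂(1/3) + (1/4)·log₂(1/4) + (5/12)·log₂(5/12)]
  = 0.5283 + 0.5000 + 0.5263
  = 1.5546 bits
H(T) = -[(3/4)·log₂(3/4) + (1/4)·log₂(1/4)]
  = 0.3113 + 0.5000
  = 0.8113 bits
H(S,T) = -[(1/3)·log₂(1/3) + (1/4)·log₂(1/4) + (5/12)·log₂(5/12)]
  = 0.5283 + 0.5000 + 0.5263
  = 1.5546 bits

I(S;T) = H(S) + H(T) - H(S,T)
  = 1.5546 + 0.8113 - 1.5546
  = 0.8113 bits

True. I(S;T) = 0.8113 bits, which is > 0.1 bits.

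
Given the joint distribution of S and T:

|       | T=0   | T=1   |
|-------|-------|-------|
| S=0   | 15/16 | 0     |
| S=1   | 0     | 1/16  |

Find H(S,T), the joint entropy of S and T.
H(S,T) = -Σ P(S,T) log₂ P(S,T), summed over the non-zero cells:
H(S,T) = -[(15/16)·log₂(15/16) + (1/16)·log₂(1/16)]
  = 0.0873 + 0.2500
  = 0.3373 bits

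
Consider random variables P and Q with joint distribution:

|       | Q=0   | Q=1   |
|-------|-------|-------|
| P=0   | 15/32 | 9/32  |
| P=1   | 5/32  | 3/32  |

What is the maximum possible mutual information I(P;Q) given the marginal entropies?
The upper bound on mutual information is I(P;Q) ≤ min(H(P), H(Q)).

Marginal P(P) (row sums):
  P(P=0) = 15/32 + 9/32 = 3/4
  P(P=1) = 5/32 + 3/32 = 1/4
Marginal P(Q) (column sums):
  P(Q=0) = 15/32 + 5/32 = 5/8
  P(Q=1) = 9/32 + 3/32 = 3/8

H(P) = -[(3/4)·log₂(3/4) + (1/4)·log₂(1/4)]
  = 0.3113 + 0.5000
  = 0.8113 bits
H(Q) = -[(5/8)·log₂(5/8) + (3/8)·log₂(3/8)]
  = 0.4238 + 0.5306
  = 0.9544 bits

Maximum possible I(P;Q) = min(0.8113, 0.9544) = 0.8113 bits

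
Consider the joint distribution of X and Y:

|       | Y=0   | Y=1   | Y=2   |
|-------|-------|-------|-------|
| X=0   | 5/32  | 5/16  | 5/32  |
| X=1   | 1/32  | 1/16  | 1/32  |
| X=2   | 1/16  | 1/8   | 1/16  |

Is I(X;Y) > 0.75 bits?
Marginal P(X) (row sums):
  P(X=0) = 5/32 + 5/16 + 5/32 = 5/8
  P(X=1) = 1/32 + 1/16 + 1/32 = 1/8
  P(X=2) = 1/16 + 1/8 + 1/16 = 1/4
Marginal P(Y) (column sums):
  P(Y=0) = 5/32 + 1/32 + 1/16 = 1/4
  P(Y=1) = 5/16 + 1/16 + 1/8 = 1/2
  P(Y=2) = 5/32 + 1/32 + 1/16 = 1/4

H(X) = -[(5/8)·log₂(5/8) + (1/8)·log₂(1/8) + (1/4)·log₂(1/4)]
  = 0.4238 + 0.3750 + 0.5000
  = 1.2988 bits
H(Y) = -[(1/4)·log₂(1/4) + (1/2)·log₂(1/2) + (1/4)·log₂(1/4)]
  = 0.5000 + 0.5000 + 0.5000
  = 1.5000 bits
H(X,Y) = -[(5/32)·log₂(5/32) + (5/16)·log₂(5/16) + (5/32)·log₂(5/32) + (1/32)·log₂(1/32) + (1/16)·log₂(1/16) + (1/32)·log₂(1/32) + (1/16)·log₂(1/16) + (1/8)·log₂(1/8) + (1/16)·log₂(1/16)]
  = 0.4184 + 0.5244 + 0.4184 + 0.1563 + 0.2500 + 0.1563 + 0.2500 + 0.3750 + 0.2500
  = 2.7988 bits

I(X;Y) = H(X) + H(Y) - H(X,Y)
  = 1.2988 + 1.5000 - 2.7988
  = 0.0000 bits

No. I(X;Y) = 0.0000 bits, which is ≤ 0.75 bits.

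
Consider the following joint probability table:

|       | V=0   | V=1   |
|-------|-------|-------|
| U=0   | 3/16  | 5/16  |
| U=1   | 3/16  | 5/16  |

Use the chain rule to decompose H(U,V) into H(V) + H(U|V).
By the chain rule: H(U,V) = H(V) + H(U|V)

Marginal P(V) (column sums):
  P(V=0) = 3/16 + 3/16 = 3/8
  P(V=1) = 5/16 + 5/16 = 5/8
H(V) = -[(3/8)·log₂(3/8) + (5/8)·log₂(5/8)]
  = 0.5306 + 0.4238
  = 0.9544 bits
H(U|V) = -Σ P(U,V)·log₂ P(U|V), where P(U|V) = P(U,V) / P(V)
  (U=0,V=0): P(U|V) = (3/16)/(3/8) = 1/2;  -(3/16)·log₂(1/2) = 0.1875
  (U=0,V=1): P(U|V) = (5/16)/(5/8) = 1/2;  -(5/16)·log₂(1/2) = 0.3125
  (U=1,V=0): P(U|V) = (3/16)/(3/8) = 1/2;  -(3/16)·log₂(1/2) = 0.1875
  (U=1,V=1): P(U|V) = (5/16)/(5/8) = 1/2;  -(5/16)·log₂(1/2) = 0.3125
H(U|V) = 0.1875 + 0.3125 + 0.1875 + 0.3125
  = 1.0000 bits

H(U,V) = H(V) + H(U|V) = 0.9544 + 1.0000 = 1.9544 bits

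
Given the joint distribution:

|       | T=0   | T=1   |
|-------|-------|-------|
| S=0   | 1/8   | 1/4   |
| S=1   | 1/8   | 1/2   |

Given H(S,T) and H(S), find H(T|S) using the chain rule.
From the chain rule: H(S,T) = H(S) + H(T|S)
Therefore: H(T|S) = H(S,T) - H(S)

H(S,T) = -[(1/8)·log₂(1/8) + (1/4)·log₂(1/4) + (1/8)·log₂(1/8) + (1/2)·log₂(1/2)]
  = 0.3750 + 0.5000 + 0.3750 + 0.5000
  = 1.7500 bits
Marginal P(S) (row sums):
  P(S=0) = 1/8 + 1/4 = 3/8
  P(S=1) = 1/8 + 1/2 = 5/8
H(S) = -[(3/8)·log₂(3/8) + (5/8)·log₂(5/8)]
  = 0.5306 + 0.4238
  = 0.9544 bits

H(T|S) = 1.7500 - 0.9544 = 0.7956 bits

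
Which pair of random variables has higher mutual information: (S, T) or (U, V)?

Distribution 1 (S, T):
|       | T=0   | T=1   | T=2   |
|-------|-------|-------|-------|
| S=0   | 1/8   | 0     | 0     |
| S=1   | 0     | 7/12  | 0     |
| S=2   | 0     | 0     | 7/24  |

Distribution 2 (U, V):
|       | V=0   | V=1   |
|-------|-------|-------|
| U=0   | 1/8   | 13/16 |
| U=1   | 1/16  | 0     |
Distribution 1 (S, T):
Marginal P(S) (row sums):
  P(S=0) = 1/8 + 0 + 0 = 1/8
  P(S=1) = 0 + 7/12 + 0 = 7/12
  P(S=2) = 0 + 0 + 7/24 = 7/24
Marginal P(T) (column sums):
  P(T=0) = 1/8 + 0 + 0 = 1/8
  P(T=1) = 0 + 7/12 + 0 = 7/12
  P(T=2) = 0 + 0 + 7/24 = 7/24

H(S) = -[(1/8)·log₂(1/8) + (7/12)·log₂(7/12) + (7/24)·log₂(7/24)]
  = 0.3750 + 0.4536 + 0.5185
  = 1.3471 bits
H(T) = -[(1/8)·log₂(1/8) + (7/12)·log₂(7/12) + (7/24)·log₂(7/24)]
  = 0.3750 + 0.4536 + 0.5185
  = 1.3471 bits
H(S,T) = -[(1/8)·log₂(1/8) + (7/12)·log₂(7/12) + (7/24)·log₂(7/24)]
  = 0.3750 + 0.4536 + 0.5185
  = 1.3471 bits

I(S;T) = H(S) + H(T) - H(S,T)
  = 1.3471 + 1.3471 - 1.3471
  = 1.3471 bits

Distribution 2 (U, V):
Marginal P(U) (row sums):
  P(U=0) = 1/8 + 13/16 = 15/16
  P(U=1) = 1/16 + 0 = 1/16
Marginal P(V) (column sums):
  P(V=0) = 1/8 + 1/16 = 3/16
  P(V=1) = 13/16 + 0 = 13/16

H(U) = -[(15/16)·log₂(15/16) + (1/16)·log₂(1/16)]
  = 0.0873 + 0.2500
  = 0.3373 bits
H(V) = -[(3/16)·log₂(3/16) + (13/16)·log₂(13/16)]
  = 0.4528 + 0.2434
  = 0.6962 bits
H(U,V) = -[(1/8)·log₂(1/8) + (13/16)·log₂(13/16) + (1/16)·log₂(1/16)]
  = 0.3750 + 0.2434 + 0.2500
  = 0.8684 bits

I(U;V) = H(U) + H(V) - H(U,V)
  = 0.3373 + 0.6962 - 0.8684
  = 0.1651 bits

I(S;T) = 1.3471 bits > I(U;V) = 0.1651 bits, so (S, T) has the higher mutual information (stronger dependence).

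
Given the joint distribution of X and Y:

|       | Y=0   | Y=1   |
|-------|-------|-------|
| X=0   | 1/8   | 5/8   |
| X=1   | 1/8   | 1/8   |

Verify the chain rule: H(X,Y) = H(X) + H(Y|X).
Left side:
H(X,Y) = -[(1/8)·log₂(1/8) + (5/8)·log₂(5/8) + (1/8)·log₂(1/8) + (1/8)·log₂(1/8)]
  = 0.3750 + 0.4238 + 0.3750 + 0.3750
  = 1.5488 bits

Right side:
Marginal P(X) (row sums):
  P(X=0) = 1/8 + 5/8 = 3/4
  P(X=1) = 1/8 + 1/8 = 1/4
H(X) = -[(3/4)·log₂(3/4) + (1/4)·log₂(1/4)]
  = 0.3113 + 0.5000
  = 0.8113 bits
H(Y|X) = -Σ P(X,Y)·log₂ P(Y|X), where P(Y|X) = P(X,Y) / P(X)
  (X=0,Y=0): P(Y|X) = (1/8)/(3/4) = 1/6;  -(1/8)·log₂(1/6) = 0.3231
  (X=0,Y=1): P(Y|X) = (5/8)/(3/4) = 5/6;  -(5/8)·log₂(5/6) = 0.1644
  (X=1,Y=0): P(Y|X) = (1/8)/(1/4) = 1/2;  -(1/8)·log₂(1/2) = 0.1250
  (X=1,Y=1): P(Y|X) = (1/8)/(1/4) = 1/2;  -(1/8)·log₂(1/2) = 0.1250
H(Y|X) = 0.3231 + 0.1644 + 0.1250 + 0.1250
  = 0.7375 bits
H(X) + H(Y|X) = 0.8113 + 0.7375 = 1.5488 bits

Both sides equal 1.5488 bits, so the chain rule holds ✓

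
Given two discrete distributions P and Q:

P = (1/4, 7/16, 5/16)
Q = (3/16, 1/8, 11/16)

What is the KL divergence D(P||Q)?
D(P||Q) = Σ P(i) log₂(P(i)/Q(i))
  i=0: (1/4) × log₂((1/4)/(3/16)) = (1/4) × log₂(4/3) = 0.1038
  i=1: (7/16) × log₂((7/16)/(1/8)) = (7/16) × log₂(7/2) = 0.7907
  i=2: (5/16) × log₂((5/16)/(11/16)) = (5/16) × log₂(5/11) = -0.3555
D(P||Q) = 0.1038 + 0.7907 - 0.3555
  = 0.5390 bits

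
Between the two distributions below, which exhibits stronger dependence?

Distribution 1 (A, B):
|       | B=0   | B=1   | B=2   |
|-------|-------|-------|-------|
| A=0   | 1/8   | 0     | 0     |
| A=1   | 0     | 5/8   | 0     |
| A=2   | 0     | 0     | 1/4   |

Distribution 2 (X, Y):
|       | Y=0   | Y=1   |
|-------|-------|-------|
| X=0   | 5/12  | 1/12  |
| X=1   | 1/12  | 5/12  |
Distribution 1 (A, B):
Marginal P(A) (row sums):
  P(A=0) = 1/8 + 0 + 0 = 1/8
  P(A=1) = 0 + 5/8 + 0 = 5/8
  P(A=2) = 0 + 0 + 1/4 = 1/4
Marginal P(B) (column sums):
  P(B=0) = 1/8 + 0 + 0 = 1/8
  P(B=1) = 0 + 5/8 + 0 = 5/8
  P(B=2) = 0 + 0 + 1/4 = 1/4

H(A) = -[(1/8)·log₂(1/8) + (5/8)·log₂(5/8) + (1/4)·log₂(1/4)]
  = 0.3750 + 0.4238 + 0.5000
  = 1.2988 bits
H(B) = -[(1/8)·log₂(1/8) + (5/8)·log₂(5/8) + (1/4)·log₂(1/4)]
  = 0.3750 + 0.4238 + 0.5000
  = 1.2988 bits
H(A,B) = -[(1/8)·log₂(1/8) + (5/8)·log₂(5/8) + (1/4)·log₂(1/4)]
  = 0.3750 + 0.4238 + 0.5000
  = 1.2988 bits

I(A;B) = H(A) + H(B) - H(A,B)
  = 1.2988 + 1.2988 - 1.2988
  = 1.2988 bits

Distribution 2 (X, Y):
Marginal P(X) (row sums):
  P(X=0) = 5/12 + 1/12 = 1/2
  P(X=1) = 1/12 + 5/12 = 1/2
Marginal P(Y) (column sums):
  P(Y=0) = 5/12 + 1/12 = 1/2
  P(Y=1) = 1/12 + 5/12 = 1/2

H(X) = -[(1/2)·log₂(1/2) + (1/2)·log₂(1/2)]
  = 0.5000 + 0.5000
  = 1.0000 bits
H(Y) = -[(1/2)·log₂(1/2) + (1/2)·log₂(1/2)]
  = 0.5000 + 0.5000
  = 1.0000 bits
H(X,Y) = -[(5/12)·log₂(5/12) + (1/12)·log₂(1/12) + (1/12)·log₂(1/12) + (5/12)·log₂(5/12)]
  = 0.5263 + 0.2987 + 0.2987 + 0.5263
  = 1.6500 bits

I(X;Y) = H(X) + H(Y) - H(X,Y)
  = 1.0000 + 1.0000 - 1.6500
  = 0.3500 bits

I(A;B) = 1.2988 bits > I(X;Y) = 0.3500 bits, so (A, B) has the higher mutual information (stronger dependence).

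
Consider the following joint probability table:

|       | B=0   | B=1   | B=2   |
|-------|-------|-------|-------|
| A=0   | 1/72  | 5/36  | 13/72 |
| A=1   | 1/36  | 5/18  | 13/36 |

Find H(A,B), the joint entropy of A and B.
H(A,B) = -Σ P(A,B) log₂ P(A,B), summed over the non-zero cells:
H(A,B) = -[(1/72)·log₂(1/72) + (5/36)·log₂(5/36) + (13/72)·log₂(13/72) + (1/36)·log₂(1/36) + (5/18)·log₂(5/18) + (13/36)·log₂(13/36)]
  = 0.0857 + 0.3956 + 0.4459 + 0.1436 + 0.5133 + 0.5306
  = 2.1147 bits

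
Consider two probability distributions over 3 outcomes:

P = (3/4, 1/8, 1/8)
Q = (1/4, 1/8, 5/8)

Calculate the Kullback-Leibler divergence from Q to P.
D(P||Q) = Σ P(i) log₂(P(i)/Q(i))
  i=0: (3/4) × log₂((3/4)/(1/4)) = (3/4) × log₂(3) = 1.1887
  i=1: (1/8) × log₂((1/8)/(1/8)) = (1/8) × log₂(1) = 0.0000
  i=2: (1/8) × log₂((1/8)/(5/8)) = (1/8) × log₂(1/5) = -0.2902
D(P||Q) = 1.1887 + 0.0000 - 0.2902
  = 0.8985 bits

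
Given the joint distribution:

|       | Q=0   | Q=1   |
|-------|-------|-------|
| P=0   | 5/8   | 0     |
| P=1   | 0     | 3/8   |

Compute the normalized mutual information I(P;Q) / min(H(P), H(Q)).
Marginal P(P) (row sums):
  P(P=0) = 5/8 + 0 = 5/8
  P(P=1) = 0 + 3/8 = 3/8
Marginal P(Q) (column sums):
  P(Q=0) = 5/8 + 0 = 5/8
  P(Q=1) = 0 + 3/8 = 3/8

H(P) = -[(5/8)·log₂(5/8) + (3/8)·log₂(3/8)]
  = 0.4238 + 0.5306
  = 0.9544 bits
H(Q) = -[(5/8)·log₂(5/8) + (3/8)·log₂(3/8)]
  = 0.4238 + 0.5306
  = 0.9544 bits
H(P,Q) = -[(5/8)·log₂(5/8) + (3/8)·log₂(3/8)]
  = 0.4238 + 0.5306
  = 0.9544 bits

I(P;Q) = H(P) + H(Q) - H(P,Q)
  = 0.9544 + 0.9544 - 0.9544
  = 0.9544 bits

min(H(P), H(Q)) = min(0.9544, 0.9544) = 0.9544 bits
Normalized MI = 0.9544 / 0.9544 = 1.0000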